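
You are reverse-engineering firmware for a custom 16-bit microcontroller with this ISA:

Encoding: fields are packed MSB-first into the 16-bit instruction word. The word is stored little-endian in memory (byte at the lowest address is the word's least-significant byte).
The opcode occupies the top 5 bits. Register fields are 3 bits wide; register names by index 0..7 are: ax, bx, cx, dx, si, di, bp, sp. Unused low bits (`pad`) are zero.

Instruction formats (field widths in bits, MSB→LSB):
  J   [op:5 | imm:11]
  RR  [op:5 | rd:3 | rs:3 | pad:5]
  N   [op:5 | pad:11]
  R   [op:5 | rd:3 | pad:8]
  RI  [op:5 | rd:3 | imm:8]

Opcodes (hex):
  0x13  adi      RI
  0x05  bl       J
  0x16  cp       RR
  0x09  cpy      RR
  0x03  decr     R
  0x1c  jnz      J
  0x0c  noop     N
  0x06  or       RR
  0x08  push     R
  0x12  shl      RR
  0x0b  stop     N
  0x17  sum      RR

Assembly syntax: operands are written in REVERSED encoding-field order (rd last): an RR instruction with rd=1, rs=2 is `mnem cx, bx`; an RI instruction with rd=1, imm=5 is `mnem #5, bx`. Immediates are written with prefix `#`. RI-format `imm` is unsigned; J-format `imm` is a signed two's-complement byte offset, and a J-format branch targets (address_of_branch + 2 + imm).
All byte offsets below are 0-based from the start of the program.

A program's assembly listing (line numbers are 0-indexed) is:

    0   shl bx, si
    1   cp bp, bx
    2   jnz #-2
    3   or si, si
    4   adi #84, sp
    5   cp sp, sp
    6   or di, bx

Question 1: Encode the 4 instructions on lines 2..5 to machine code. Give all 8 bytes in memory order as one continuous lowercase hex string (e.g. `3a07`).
L2: jnz op=0x1c:5|imm=-2:11 ⇒ 0xe7fe ⇒ little fe e7
L3: or op=0x6:5|rd=4:3|rs=4:3|pad=0:5 ⇒ 0x3480 ⇒ little 80 34
L4: adi op=0x13:5|rd=7:3|imm=84:8 ⇒ 0x9f54 ⇒ little 54 9f
L5: cp op=0x16:5|rd=7:3|rs=7:3|pad=0:5 ⇒ 0xb7e0 ⇒ little e0 b7

fee78034549fe0b7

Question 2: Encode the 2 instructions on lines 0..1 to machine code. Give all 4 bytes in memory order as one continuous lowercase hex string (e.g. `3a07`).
2094c0b1

line 0 (shl): pack op=0x12:5|rd=4:3|rs=1:3|pad=0:5 = 0x9420; little→ 20 94
line 1 (cp): pack op=0x16:5|rd=1:3|rs=6:3|pad=0:5 = 0xb1c0; little→ c0 b1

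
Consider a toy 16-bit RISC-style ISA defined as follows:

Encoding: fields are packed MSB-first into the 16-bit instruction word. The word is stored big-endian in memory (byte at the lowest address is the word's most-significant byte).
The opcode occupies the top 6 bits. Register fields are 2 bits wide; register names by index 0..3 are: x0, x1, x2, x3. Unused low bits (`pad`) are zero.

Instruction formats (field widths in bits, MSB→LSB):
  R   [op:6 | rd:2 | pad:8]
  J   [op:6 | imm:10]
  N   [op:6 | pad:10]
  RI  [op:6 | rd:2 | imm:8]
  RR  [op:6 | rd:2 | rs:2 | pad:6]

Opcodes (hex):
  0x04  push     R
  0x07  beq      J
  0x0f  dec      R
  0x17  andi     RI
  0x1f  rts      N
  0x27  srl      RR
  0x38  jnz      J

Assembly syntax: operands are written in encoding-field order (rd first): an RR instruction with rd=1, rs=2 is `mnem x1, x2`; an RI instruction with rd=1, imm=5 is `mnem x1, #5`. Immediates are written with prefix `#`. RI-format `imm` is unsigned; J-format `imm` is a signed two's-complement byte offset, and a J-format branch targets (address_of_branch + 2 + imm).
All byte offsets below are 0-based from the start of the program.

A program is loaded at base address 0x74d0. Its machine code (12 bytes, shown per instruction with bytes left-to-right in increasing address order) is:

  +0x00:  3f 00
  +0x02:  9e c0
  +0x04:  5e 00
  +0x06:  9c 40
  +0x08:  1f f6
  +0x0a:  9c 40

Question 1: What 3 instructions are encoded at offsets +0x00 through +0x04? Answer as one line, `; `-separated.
off 0x00: read 3f 00 as big → 0x3f00
  op=0x3f00>>10=0xf ⇒ dec (R)
  rd: (w>>8)&0x3=0x3 → x3
off 0x02: read 9e c0 as big → 0x9ec0
  op=0x9ec0>>10=0x27 ⇒ srl (RR)
  rd: (w>>8)&0x3=0x2 → x2
  rs: (w>>6)&0x3=0x3 → x3
off 0x04: read 5e 00 as big → 0x5e00
  op=0x5e00>>10=0x17 ⇒ andi (RI)
  rd: (w>>8)&0x3=0x2 → x2
  imm: (w>>0)&0xff=0x0 → #0

dec x3; srl x2, x3; andi x2, #0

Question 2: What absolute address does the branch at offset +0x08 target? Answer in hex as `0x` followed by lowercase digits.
0x74d0

off 0x08: read 1f f6 as big → 0x1ff6
  opcode bits[15:10]=0x7: beq/J
  imm: (w>>0)&0x3ff=0x3f6 (s10→-10) → #-10
  target = base 0x74d0 + off 0x08 + 2 + imm -10 = 0x74d0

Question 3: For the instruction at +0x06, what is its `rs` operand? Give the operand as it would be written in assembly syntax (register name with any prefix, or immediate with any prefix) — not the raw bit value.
x1

+0x06: 9c 40 ⇒ word 0x9c40 (big)
  opcode bits[15:10]=0x27: srl/RR
  rd: (w>>8)&0x3=0x0 → x0
  rs: (w>>6)&0x3=0x1 → x1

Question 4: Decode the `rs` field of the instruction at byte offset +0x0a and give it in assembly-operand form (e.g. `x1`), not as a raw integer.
x1

[0a] 9c 40 → 0x9c40
  opcode bits[15:10]=0x27: srl/RR
  rd: (w>>8)&0x3=0x0 → x0
  rs: (w>>6)&0x3=0x1 → x1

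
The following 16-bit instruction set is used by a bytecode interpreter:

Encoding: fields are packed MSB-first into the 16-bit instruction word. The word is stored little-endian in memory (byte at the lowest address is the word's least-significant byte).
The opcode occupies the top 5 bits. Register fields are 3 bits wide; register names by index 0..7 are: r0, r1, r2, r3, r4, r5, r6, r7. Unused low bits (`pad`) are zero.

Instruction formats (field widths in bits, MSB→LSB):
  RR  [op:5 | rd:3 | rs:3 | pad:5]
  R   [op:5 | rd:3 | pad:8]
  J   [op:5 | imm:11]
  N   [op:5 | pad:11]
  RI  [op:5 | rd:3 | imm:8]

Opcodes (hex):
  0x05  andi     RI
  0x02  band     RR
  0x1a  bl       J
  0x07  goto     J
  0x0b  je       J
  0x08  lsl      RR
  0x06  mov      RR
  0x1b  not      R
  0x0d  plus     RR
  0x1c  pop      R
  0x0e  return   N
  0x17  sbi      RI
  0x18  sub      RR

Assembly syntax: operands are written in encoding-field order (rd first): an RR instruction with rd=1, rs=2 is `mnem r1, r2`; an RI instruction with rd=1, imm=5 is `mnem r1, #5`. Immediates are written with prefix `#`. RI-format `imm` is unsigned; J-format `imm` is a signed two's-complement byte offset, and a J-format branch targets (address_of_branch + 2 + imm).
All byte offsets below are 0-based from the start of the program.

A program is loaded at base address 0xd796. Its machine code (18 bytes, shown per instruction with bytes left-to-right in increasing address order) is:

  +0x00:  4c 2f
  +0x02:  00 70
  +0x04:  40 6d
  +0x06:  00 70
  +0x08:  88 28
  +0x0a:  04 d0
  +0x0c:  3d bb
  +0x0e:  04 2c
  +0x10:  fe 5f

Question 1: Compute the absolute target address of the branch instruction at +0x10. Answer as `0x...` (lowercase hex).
[10] fe 5f → 0x5ffe
  op=0x5ffe>>11=0xb ⇒ je (J)
  imm: (w>>0)&0x7ff=0x7fe (s11→-2) → #-2
  target = base 0xd796 + off 0x10 + 2 + imm -2 = 0xd7a6

0xd7a6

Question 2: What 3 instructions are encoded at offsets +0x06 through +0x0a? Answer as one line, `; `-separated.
off 0x06: read 00 70 as little → 0x7000
  opcode bits[15:11]=0xe: return/N
off 0x08: read 88 28 as little → 0x2888
  opcode bits[15:11]=0x5: andi/RI
  [10:8] rd=0 = r0
  [7:0] imm=136 = #136
off 0x0a: read 04 d0 as little → 0xd004
  opcode bits[15:11]=0x1a: bl/J
  [10:0] imm=4 = #4

return; andi r0, #136; bl #4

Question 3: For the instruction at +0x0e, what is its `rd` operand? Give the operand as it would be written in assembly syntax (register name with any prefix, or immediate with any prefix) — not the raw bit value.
[0e] 04 2c → 0x2c04
  op=0x2c04>>11=0x5 ⇒ andi (RI)
  rd: (w>>8)&0x7=0x4 → r4
  imm: (w>>0)&0xff=0x4 → #4

r4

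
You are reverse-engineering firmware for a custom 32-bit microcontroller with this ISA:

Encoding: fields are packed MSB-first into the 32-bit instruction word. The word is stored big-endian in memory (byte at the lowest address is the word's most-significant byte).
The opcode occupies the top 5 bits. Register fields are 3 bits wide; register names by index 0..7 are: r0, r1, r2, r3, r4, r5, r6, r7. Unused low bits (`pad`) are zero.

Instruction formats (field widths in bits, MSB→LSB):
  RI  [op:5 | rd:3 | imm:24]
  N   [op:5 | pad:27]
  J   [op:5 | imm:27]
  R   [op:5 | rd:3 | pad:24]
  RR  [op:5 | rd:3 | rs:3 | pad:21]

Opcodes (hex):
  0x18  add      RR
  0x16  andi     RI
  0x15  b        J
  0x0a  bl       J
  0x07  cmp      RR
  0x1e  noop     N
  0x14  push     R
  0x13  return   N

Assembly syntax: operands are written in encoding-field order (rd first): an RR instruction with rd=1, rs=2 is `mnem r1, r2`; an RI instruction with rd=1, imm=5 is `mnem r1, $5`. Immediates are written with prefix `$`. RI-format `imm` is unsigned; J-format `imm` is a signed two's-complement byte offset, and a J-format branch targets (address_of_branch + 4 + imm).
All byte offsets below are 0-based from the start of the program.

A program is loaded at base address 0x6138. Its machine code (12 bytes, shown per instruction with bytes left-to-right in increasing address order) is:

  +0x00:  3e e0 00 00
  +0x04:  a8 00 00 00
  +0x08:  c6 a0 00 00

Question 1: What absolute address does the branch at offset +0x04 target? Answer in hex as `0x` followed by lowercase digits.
+0x04: a8 00 00 00 ⇒ word 0xa8000000 (big)
  top 5b → 0x15 → b [J]
  imm@[26:0]=0x0 ⇒ $0
  target = base 0x6138 + off 0x04 + 4 + imm 0 = 0x6140

0x6140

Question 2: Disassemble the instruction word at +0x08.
add r6, r5

[08] c6 a0 00 00 → 0xc6a00000
  op=0xc6a00000>>27=0x18 ⇒ add (RR)
  [26:24] rd=6 = r6
  [23:21] rs=5 = r5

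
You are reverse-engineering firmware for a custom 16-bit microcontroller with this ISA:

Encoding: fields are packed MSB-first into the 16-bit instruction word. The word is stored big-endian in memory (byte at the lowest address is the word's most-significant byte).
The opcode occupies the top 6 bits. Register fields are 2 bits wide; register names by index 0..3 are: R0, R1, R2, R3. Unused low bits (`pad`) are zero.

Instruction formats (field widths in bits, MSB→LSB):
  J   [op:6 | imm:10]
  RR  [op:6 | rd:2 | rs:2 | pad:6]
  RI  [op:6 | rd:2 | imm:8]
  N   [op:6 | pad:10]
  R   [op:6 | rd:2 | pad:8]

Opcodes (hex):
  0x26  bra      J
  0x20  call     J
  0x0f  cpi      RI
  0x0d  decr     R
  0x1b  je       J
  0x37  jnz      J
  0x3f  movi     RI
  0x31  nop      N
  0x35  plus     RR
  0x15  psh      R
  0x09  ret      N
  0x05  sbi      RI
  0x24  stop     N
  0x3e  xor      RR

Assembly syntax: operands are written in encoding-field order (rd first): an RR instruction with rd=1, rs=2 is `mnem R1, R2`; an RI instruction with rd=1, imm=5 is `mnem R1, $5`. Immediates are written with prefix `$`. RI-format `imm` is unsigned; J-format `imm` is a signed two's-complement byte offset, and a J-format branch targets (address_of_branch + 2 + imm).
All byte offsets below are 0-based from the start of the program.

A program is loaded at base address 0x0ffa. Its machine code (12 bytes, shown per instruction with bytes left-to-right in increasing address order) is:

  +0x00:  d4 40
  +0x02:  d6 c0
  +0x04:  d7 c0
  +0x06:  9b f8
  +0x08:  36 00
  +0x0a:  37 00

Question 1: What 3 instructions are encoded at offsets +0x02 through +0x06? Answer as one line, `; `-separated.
@+02  big-endian(d6 c0) = 0xd6c0
  top 6b → 0x35 → plus [RR]
  rd: (w>>8)&0x3=0x2 → R2
  rs: (w>>6)&0x3=0x3 → R3
@+04  big-endian(d7 c0) = 0xd7c0
  top 6b → 0x35 → plus [RR]
  rd: (w>>8)&0x3=0x3 → R3
  rs: (w>>6)&0x3=0x3 → R3
@+06  big-endian(9b f8) = 0x9bf8
  top 6b → 0x26 → bra [J]
  imm: (w>>0)&0x3ff=0x3f8 (s10→-8) → $-8

plus R2, R3; plus R3, R3; bra $-8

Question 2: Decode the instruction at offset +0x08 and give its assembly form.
[08] 36 00 → 0x3600
  opcode bits[15:10]=0xd: decr/R
  rd: (w>>8)&0x3=0x2 → R2

decr R2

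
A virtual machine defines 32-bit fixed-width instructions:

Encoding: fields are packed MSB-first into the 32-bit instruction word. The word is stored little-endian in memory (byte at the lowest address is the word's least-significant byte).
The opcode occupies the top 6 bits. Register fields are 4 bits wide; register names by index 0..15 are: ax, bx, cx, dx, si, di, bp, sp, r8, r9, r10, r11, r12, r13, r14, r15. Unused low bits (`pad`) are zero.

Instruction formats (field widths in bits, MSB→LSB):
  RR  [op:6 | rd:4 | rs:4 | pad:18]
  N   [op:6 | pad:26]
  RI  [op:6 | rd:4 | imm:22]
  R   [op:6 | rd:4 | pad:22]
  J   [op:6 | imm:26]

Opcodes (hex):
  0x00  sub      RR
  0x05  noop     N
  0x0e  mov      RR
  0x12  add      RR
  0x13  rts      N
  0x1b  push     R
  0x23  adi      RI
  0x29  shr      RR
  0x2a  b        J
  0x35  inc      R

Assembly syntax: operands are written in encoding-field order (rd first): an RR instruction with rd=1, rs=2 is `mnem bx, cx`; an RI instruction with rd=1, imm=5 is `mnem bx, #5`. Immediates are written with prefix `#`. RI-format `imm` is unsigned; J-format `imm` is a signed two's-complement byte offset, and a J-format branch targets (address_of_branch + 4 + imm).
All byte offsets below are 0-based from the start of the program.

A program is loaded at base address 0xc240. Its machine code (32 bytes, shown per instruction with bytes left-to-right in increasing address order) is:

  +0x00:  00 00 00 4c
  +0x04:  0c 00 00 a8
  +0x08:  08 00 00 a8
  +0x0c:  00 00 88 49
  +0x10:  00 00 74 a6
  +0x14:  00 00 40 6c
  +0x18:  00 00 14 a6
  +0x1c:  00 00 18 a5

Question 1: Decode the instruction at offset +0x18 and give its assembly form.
off 0x18: read 00 00 14 a6 as little → 0xa6140000
  opcode bits[31:26]=0x29: shr/RR
  rd: (w>>22)&0xf=0x8 → r8
  rs: (w>>18)&0xf=0x5 → di

shr r8, di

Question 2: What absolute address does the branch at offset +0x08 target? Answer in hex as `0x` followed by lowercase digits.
0xc254

+0x08: 08 00 00 a8 ⇒ word 0xa8000008 (little)
  op=0xa8000008>>26=0x2a ⇒ b (J)
  imm: (w>>0)&0x3ffffff=0x8 → #8
  target = base 0xc240 + off 0x08 + 4 + imm 8 = 0xc254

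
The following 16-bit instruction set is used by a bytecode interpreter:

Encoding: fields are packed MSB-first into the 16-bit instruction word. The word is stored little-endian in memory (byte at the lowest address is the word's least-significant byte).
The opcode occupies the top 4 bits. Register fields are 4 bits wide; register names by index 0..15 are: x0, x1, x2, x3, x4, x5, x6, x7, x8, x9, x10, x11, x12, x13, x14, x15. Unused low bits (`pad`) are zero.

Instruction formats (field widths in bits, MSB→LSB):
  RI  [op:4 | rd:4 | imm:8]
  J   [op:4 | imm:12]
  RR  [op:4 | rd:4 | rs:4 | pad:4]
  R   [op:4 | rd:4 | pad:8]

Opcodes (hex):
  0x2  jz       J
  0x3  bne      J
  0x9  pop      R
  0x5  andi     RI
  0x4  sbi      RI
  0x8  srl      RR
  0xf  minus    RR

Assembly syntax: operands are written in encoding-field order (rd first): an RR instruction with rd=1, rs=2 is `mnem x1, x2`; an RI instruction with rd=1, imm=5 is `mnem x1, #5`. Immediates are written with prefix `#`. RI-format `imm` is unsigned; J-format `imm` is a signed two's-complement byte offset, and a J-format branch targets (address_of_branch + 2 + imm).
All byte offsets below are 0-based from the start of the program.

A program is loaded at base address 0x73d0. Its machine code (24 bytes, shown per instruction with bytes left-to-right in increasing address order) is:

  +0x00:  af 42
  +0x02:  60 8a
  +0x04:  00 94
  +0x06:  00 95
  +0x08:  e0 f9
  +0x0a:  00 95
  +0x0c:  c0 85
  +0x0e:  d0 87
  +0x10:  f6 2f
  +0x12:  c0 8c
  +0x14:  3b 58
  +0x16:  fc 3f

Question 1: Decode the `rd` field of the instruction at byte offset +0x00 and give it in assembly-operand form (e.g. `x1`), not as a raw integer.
x2

+0x00: af 42 ⇒ word 0x42af (little)
  op=0x42af>>12=0x4 ⇒ sbi (RI)
  [11:8] rd=2 = x2
  [7:0] imm=175 = #175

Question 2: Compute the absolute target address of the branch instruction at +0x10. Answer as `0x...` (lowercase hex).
@+10  little-endian(f6 2f) = 0x2ff6
  top 4b → 0x2 → jz [J]
  imm: (w>>0)&0xfff=0xff6 (s12→-10) → #-10
  target = base 0x73d0 + off 0x10 + 2 + imm -10 = 0x73d8

0x73d8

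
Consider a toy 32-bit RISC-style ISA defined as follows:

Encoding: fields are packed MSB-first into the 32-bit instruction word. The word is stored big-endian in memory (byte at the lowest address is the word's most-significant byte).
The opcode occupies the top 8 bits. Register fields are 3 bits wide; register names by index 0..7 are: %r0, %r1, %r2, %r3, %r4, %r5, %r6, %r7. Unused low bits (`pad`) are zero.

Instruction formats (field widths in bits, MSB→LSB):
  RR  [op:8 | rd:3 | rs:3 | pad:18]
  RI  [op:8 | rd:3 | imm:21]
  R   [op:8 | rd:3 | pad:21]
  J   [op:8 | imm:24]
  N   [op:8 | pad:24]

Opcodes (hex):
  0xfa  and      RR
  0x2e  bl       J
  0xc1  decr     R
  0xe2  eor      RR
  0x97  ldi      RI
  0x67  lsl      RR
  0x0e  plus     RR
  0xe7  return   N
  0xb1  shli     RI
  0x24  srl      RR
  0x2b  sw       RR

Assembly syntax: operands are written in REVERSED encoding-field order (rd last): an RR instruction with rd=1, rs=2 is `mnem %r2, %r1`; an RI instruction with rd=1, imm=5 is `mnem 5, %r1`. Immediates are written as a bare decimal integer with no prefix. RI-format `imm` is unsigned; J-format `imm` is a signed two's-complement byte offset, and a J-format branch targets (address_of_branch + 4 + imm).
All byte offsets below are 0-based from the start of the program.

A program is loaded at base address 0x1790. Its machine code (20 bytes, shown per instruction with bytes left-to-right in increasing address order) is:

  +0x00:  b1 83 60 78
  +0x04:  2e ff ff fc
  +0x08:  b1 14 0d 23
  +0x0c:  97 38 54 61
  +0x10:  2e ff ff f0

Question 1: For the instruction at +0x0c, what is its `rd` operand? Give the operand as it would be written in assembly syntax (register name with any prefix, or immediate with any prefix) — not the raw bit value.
@+0c  big-endian(97 38 54 61) = 0x97385461
  opcode bits[31:24]=0x97: ldi/RI
  [23:21] rd=1 = %r1
  [20:0] imm=1594465 = 1594465

%r1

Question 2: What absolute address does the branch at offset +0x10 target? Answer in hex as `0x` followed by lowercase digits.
0x1794

@+10  big-endian(2e ff ff f0) = 0x2efffff0
  op=0x2efffff0>>24=0x2e ⇒ bl (J)
  [23:0] imm=16777200 (s24→-16) = -16
  target = base 0x1790 + off 0x10 + 4 + imm -16 = 0x1794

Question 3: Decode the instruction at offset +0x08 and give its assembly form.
off 0x08: read b1 14 0d 23 as big → 0xb1140d23
  top 8b → 0xb1 → shli [RI]
  rd@[23:21]=0x0 ⇒ %r0
  imm@[20:0]=0x140d23 ⇒ 1314083

shli 1314083, %r0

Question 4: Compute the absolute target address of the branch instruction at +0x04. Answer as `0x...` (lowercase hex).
+0x04: 2e ff ff fc ⇒ word 0x2efffffc (big)
  top 8b → 0x2e → bl [J]
  imm: (w>>0)&0xffffff=0xfffffc (s24→-4) → -4
  target = base 0x1790 + off 0x04 + 4 + imm -4 = 0x1794

0x1794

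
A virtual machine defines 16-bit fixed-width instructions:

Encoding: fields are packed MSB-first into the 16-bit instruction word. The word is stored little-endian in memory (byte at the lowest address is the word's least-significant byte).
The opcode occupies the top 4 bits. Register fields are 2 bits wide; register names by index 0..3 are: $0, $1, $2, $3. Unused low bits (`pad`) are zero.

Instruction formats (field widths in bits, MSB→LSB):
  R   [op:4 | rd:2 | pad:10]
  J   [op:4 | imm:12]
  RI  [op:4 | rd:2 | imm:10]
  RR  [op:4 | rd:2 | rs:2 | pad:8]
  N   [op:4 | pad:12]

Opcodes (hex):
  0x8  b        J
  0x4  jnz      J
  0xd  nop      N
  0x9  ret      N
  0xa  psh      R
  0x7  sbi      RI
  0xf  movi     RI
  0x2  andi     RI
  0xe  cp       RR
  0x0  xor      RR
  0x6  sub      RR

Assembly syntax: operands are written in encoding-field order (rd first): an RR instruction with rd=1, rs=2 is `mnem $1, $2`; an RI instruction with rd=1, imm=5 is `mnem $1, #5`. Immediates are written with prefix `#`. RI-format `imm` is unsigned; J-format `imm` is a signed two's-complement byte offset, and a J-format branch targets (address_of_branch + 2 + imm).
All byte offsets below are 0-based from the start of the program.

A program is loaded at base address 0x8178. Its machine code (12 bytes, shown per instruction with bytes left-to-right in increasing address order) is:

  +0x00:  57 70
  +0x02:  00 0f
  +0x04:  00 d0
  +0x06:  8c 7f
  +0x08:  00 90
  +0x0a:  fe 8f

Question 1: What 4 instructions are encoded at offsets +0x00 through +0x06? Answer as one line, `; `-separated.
@+00  little-endian(57 70) = 0x7057
  op=0x7057>>12=0x7 ⇒ sbi (RI)
  rd@[11:10]=0x0 ⇒ $0
  imm@[9:0]=0x57 ⇒ #87
@+02  little-endian(00 0f) = 0x0f00
  op=0x0f00>>12=0x0 ⇒ xor (RR)
  rd@[11:10]=0x3 ⇒ $3
  rs@[9:8]=0x3 ⇒ $3
@+04  little-endian(00 d0) = 0xd000
  op=0xd000>>12=0xd ⇒ nop (N)
@+06  little-endian(8c 7f) = 0x7f8c
  op=0x7f8c>>12=0x7 ⇒ sbi (RI)
  rd@[11:10]=0x3 ⇒ $3
  imm@[9:0]=0x38c ⇒ #908

sbi $0, #87; xor $3, $3; nop; sbi $3, #908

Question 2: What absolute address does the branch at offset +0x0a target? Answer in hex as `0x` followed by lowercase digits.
0x8182

[0a] fe 8f → 0x8ffe
  opcode bits[15:12]=0x8: b/J
  imm: (w>>0)&0xfff=0xffe (s12→-2) → #-2
  target = base 0x8178 + off 0x0a + 2 + imm -2 = 0x8182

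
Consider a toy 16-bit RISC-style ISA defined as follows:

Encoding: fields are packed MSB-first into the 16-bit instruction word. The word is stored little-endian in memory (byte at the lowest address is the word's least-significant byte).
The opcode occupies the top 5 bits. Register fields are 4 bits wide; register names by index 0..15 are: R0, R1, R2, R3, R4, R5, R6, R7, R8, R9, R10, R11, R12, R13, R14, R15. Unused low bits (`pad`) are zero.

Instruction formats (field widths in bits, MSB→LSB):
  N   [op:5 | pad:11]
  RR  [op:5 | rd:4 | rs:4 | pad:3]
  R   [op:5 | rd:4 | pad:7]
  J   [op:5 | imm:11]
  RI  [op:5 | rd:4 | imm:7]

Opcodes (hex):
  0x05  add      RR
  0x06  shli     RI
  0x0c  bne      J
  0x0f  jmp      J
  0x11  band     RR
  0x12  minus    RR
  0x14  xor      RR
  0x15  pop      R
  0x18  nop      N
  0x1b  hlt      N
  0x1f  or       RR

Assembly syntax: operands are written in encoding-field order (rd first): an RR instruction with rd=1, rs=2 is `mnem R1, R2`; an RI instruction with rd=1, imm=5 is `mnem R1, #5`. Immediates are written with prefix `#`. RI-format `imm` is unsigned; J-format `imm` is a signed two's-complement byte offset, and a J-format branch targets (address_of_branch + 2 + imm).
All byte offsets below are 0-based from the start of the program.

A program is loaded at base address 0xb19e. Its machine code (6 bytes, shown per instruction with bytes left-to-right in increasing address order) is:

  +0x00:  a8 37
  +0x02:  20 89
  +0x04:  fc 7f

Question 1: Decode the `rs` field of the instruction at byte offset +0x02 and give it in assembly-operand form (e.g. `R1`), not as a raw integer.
+0x02: 20 89 ⇒ word 0x8920 (little)
  opcode bits[15:11]=0x11: band/RR
  rd@[10:7]=0x2 ⇒ R2
  rs@[6:3]=0x4 ⇒ R4

R4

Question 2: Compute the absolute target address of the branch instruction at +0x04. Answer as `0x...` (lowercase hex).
0xb1a0

+0x04: fc 7f ⇒ word 0x7ffc (little)
  opcode bits[15:11]=0xf: jmp/J
  imm@[10:0]=0x7fc (s11→-4) ⇒ #-4
  target = base 0xb19e + off 0x04 + 2 + imm -4 = 0xb1a0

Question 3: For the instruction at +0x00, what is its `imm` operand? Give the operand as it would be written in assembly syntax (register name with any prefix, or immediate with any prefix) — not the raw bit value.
#40

[00] a8 37 → 0x37a8
  op=0x37a8>>11=0x6 ⇒ shli (RI)
  rd: (w>>7)&0xf=0xf → R15
  imm: (w>>0)&0x7f=0x28 → #40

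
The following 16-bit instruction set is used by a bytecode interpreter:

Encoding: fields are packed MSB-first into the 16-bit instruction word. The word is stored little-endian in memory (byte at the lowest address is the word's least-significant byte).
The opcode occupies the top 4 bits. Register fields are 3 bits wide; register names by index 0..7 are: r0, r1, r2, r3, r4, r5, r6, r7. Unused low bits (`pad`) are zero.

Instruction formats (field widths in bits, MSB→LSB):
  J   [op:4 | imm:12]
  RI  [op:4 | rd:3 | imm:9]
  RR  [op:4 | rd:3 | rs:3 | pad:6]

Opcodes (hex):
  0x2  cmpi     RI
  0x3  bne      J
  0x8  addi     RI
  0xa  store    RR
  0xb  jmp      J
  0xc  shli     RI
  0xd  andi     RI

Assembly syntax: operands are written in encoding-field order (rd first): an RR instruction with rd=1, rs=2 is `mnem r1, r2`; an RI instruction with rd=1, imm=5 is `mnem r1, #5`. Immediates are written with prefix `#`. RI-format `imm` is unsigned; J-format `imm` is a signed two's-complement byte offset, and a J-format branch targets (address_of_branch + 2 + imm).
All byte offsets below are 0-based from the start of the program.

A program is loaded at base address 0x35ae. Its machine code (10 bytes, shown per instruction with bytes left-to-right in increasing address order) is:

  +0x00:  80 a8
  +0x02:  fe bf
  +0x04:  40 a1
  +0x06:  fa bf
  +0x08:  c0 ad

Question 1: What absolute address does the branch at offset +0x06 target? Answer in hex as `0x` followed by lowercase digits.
0x35b0

+0x06: fa bf ⇒ word 0xbffa (little)
  opcode bits[15:12]=0xb: jmp/J
  imm: (w>>0)&0xfff=0xffa (s12→-6) → #-6
  target = base 0x35ae + off 0x06 + 2 + imm -6 = 0x35b0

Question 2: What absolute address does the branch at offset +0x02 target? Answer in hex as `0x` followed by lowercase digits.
0x35b0

[02] fe bf → 0xbffe
  top 4b → 0xb → jmp [J]
  imm@[11:0]=0xffe (s12→-2) ⇒ #-2
  target = base 0x35ae + off 0x02 + 2 + imm -2 = 0x35b0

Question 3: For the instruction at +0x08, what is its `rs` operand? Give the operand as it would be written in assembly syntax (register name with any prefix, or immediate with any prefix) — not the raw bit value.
+0x08: c0 ad ⇒ word 0xadc0 (little)
  opcode bits[15:12]=0xa: store/RR
  [11:9] rd=6 = r6
  [8:6] rs=7 = r7

r7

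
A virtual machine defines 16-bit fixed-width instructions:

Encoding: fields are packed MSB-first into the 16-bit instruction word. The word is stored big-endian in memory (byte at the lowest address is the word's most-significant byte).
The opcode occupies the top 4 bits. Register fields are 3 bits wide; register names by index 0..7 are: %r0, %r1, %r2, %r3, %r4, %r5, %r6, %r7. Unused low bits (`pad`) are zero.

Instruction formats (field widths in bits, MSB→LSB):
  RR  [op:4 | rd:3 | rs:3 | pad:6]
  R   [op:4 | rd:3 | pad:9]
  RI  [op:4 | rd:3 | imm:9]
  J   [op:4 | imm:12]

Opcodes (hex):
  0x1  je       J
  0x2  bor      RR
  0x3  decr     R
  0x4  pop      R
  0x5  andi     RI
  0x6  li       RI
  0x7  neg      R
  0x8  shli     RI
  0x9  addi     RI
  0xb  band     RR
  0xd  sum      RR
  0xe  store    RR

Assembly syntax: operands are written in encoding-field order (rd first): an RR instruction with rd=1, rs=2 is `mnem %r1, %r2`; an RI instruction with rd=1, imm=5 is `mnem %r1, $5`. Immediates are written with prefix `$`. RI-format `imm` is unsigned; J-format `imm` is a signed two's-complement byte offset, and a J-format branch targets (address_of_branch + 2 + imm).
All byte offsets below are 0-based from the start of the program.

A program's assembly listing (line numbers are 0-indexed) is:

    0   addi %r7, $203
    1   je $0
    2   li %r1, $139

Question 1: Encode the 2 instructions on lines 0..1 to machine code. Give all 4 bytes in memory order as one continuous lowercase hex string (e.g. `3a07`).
line 0 (addi): pack op=0x9:4|rd=7:3|imm=203:9 = 0x9ecb; big→ 9e cb
line 1 (je): pack op=0x1:4|imm=0:12 = 0x1000; big→ 10 00

9ecb1000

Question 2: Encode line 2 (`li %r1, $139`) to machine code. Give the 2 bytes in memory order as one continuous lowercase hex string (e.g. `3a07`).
628b

line 2 (li): pack op=0x6:4|rd=1:3|imm=139:9 = 0x628b; big→ 62 8b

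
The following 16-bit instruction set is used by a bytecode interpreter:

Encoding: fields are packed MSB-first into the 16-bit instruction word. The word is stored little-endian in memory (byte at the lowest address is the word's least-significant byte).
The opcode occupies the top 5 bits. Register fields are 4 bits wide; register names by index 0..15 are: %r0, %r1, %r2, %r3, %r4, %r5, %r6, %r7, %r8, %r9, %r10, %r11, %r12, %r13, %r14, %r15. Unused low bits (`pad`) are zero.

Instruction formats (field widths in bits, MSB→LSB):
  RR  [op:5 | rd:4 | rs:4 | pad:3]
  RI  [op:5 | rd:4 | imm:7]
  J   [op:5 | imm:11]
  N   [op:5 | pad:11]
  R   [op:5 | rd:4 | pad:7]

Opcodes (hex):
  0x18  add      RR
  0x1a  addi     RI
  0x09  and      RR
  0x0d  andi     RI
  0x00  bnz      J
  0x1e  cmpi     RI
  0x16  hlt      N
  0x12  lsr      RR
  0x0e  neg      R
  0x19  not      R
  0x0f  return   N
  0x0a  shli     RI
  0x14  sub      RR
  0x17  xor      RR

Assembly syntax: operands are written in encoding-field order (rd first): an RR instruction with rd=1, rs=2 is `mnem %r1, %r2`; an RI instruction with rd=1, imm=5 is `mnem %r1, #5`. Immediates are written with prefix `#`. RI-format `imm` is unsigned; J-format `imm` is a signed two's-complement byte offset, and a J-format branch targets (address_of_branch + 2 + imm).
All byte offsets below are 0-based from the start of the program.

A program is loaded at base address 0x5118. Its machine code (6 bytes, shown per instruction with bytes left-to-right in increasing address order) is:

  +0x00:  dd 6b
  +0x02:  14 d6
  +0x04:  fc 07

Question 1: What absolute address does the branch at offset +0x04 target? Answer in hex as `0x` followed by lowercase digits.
[04] fc 07 → 0x07fc
  op=0x07fc>>11=0x0 ⇒ bnz (J)
  imm@[10:0]=0x7fc (s11→-4) ⇒ #-4
  target = base 0x5118 + off 0x04 + 2 + imm -4 = 0x511a

0x511a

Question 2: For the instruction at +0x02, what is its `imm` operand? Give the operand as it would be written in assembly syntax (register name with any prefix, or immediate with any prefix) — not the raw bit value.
@+02  little-endian(14 d6) = 0xd614
  top 5b → 0x1a → addi [RI]
  [10:7] rd=12 = %r12
  [6:0] imm=20 = #20

#20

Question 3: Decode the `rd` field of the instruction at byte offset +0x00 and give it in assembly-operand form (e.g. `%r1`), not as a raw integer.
%r7

+0x00: dd 6b ⇒ word 0x6bdd (little)
  top 5b → 0xd → andi [RI]
  [10:7] rd=7 = %r7
  [6:0] imm=93 = #93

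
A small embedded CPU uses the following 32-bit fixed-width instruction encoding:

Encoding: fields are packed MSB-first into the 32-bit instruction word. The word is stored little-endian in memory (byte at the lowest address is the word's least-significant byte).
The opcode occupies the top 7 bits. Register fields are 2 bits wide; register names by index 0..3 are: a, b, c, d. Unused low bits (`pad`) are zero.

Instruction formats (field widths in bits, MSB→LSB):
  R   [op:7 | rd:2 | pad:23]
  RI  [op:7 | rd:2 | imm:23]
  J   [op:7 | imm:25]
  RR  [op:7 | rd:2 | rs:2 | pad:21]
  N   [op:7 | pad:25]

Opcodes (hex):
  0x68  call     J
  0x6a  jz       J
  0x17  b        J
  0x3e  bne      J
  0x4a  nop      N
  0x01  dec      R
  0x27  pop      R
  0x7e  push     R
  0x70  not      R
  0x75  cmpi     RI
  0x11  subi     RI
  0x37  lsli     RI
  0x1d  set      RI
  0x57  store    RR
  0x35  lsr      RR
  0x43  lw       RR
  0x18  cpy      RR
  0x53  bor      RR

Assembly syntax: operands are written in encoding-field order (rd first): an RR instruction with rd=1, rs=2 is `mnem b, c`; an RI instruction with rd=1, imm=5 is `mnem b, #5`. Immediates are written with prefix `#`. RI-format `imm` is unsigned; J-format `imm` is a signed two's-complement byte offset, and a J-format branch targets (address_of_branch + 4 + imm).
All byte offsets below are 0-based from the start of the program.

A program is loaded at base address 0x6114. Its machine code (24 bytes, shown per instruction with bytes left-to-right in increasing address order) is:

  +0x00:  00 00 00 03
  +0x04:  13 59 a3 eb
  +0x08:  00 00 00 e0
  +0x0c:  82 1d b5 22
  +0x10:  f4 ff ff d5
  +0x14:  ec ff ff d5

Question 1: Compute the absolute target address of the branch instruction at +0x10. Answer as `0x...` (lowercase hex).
0x611c

@+10  little-endian(f4 ff ff d5) = 0xd5fffff4
  op=0xd5fffff4>>25=0x6a ⇒ jz (J)
  imm: (w>>0)&0x1ffffff=0x1fffff4 (s25→-12) → #-12
  target = base 0x6114 + off 0x10 + 4 + imm -12 = 0x611c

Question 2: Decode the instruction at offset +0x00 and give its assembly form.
@+00  little-endian(00 00 00 03) = 0x03000000
  opcode bits[31:25]=0x1: dec/R
  rd: (w>>23)&0x3=0x2 → c

dec c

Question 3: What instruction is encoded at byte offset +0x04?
+0x04: 13 59 a3 eb ⇒ word 0xeba35913 (little)
  opcode bits[31:25]=0x75: cmpi/RI
  rd@[24:23]=0x3 ⇒ d
  imm@[22:0]=0x235913 ⇒ #2316563

cmpi d, #2316563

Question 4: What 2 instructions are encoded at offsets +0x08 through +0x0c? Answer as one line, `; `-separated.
not a; subi b, #3480962

off 0x08: read 00 00 00 e0 as little → 0xe0000000
  top 7b → 0x70 → not [R]
  rd@[24:23]=0x0 ⇒ a
off 0x0c: read 82 1d b5 22 as little → 0x22b51d82
  top 7b → 0x11 → subi [RI]
  rd@[24:23]=0x1 ⇒ b
  imm@[22:0]=0x351d82 ⇒ #3480962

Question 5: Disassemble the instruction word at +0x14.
jz #-20

off 0x14: read ec ff ff d5 as little → 0xd5ffffec
  op=0xd5ffffec>>25=0x6a ⇒ jz (J)
  [24:0] imm=33554412 (s25→-20) = #-20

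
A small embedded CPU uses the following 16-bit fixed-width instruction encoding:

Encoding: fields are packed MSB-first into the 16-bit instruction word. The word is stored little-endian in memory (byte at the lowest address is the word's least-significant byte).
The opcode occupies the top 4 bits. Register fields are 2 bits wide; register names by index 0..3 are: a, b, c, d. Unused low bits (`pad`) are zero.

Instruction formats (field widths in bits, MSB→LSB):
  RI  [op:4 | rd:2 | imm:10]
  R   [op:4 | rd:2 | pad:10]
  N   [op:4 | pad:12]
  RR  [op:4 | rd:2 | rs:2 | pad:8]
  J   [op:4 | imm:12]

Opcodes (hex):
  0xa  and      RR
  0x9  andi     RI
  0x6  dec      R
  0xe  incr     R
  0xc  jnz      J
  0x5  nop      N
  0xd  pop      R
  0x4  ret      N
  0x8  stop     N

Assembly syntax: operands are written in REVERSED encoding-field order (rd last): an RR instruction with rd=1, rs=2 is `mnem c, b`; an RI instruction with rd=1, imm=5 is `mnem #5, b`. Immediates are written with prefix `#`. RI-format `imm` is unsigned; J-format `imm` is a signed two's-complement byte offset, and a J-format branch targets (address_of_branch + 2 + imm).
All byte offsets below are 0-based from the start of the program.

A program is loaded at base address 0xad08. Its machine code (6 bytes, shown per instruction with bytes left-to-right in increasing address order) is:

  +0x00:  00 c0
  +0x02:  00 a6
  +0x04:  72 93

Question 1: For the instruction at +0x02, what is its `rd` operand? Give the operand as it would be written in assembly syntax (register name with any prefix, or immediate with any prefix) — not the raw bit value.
[02] 00 a6 → 0xa600
  op=0xa600>>12=0xa ⇒ and (RR)
  rd@[11:10]=0x1 ⇒ b
  rs@[9:8]=0x2 ⇒ c

b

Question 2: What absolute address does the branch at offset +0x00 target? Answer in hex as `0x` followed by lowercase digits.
0xad0a

@+00  little-endian(00 c0) = 0xc000
  op=0xc000>>12=0xc ⇒ jnz (J)
  imm: (w>>0)&0xfff=0x0 → #0
  target = base 0xad08 + off 0x00 + 2 + imm 0 = 0xad0a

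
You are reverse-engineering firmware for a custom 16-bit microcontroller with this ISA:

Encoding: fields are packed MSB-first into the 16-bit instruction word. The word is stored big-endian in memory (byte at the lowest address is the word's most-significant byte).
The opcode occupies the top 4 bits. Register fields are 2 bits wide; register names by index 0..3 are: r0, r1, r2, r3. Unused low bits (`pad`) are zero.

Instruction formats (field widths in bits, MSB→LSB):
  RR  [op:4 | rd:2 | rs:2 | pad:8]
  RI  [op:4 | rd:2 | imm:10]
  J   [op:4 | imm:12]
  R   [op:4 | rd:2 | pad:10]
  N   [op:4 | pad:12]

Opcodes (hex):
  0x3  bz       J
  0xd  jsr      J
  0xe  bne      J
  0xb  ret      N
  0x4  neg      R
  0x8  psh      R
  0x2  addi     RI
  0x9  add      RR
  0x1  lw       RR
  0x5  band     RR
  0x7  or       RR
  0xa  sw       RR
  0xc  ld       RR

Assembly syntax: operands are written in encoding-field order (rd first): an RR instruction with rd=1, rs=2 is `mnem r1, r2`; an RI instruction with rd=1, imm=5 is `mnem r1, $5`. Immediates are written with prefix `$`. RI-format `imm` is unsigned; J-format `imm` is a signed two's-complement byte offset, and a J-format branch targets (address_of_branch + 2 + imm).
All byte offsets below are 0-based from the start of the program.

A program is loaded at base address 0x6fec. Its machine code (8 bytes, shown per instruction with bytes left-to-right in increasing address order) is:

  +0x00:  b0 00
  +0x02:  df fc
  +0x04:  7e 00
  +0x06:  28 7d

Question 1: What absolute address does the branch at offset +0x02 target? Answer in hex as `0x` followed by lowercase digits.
0x6fec

off 0x02: read df fc as big → 0xdffc
  op=0xdffc>>12=0xd ⇒ jsr (J)
  [11:0] imm=4092 (s12→-4) = $-4
  target = base 0x6fec + off 0x02 + 2 + imm -4 = 0x6fec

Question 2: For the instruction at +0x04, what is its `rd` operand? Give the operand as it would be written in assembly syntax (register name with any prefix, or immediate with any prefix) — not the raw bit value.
[04] 7e 00 → 0x7e00
  top 4b → 0x7 → or [RR]
  rd@[11:10]=0x3 ⇒ r3
  rs@[9:8]=0x2 ⇒ r2

r3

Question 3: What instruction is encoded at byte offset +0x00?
ret

off 0x00: read b0 00 as big → 0xb000
  opcode bits[15:12]=0xb: ret/N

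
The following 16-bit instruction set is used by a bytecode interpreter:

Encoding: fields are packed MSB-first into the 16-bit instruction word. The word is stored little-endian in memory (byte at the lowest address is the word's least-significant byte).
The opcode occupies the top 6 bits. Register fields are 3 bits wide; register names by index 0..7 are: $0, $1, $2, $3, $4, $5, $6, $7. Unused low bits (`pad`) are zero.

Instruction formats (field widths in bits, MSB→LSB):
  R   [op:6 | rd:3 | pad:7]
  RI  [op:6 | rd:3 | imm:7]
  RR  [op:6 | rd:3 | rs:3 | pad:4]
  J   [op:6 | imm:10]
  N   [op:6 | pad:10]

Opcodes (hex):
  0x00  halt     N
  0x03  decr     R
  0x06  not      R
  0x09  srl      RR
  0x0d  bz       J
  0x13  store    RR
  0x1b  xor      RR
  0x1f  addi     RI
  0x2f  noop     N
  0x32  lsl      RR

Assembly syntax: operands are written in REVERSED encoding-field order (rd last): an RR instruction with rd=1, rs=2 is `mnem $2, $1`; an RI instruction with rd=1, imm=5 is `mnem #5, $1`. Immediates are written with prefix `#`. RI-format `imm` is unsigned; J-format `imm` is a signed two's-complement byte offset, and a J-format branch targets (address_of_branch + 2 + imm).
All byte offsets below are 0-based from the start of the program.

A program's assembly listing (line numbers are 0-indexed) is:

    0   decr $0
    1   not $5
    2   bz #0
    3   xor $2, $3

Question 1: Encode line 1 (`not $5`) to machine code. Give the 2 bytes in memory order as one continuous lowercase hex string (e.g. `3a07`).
801a

1. not fields op=0x6:6|rd=5:3|pad=0:7 → word 1a80h → 80 1a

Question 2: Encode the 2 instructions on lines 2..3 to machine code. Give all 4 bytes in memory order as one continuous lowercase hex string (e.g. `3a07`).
0034a06d

2. bz fields op=0xd:6|imm=0:10 → word 3400h → 00 34
3. xor fields op=0x1b:6|rd=3:3|rs=2:3|pad=0:4 → word 6da0h → a0 6d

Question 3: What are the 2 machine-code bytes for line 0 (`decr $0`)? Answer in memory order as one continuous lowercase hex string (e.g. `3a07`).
000c

line 0 (decr): pack op=0x3:6|rd=0:3|pad=0:7 = 0x0c00; little→ 00 0c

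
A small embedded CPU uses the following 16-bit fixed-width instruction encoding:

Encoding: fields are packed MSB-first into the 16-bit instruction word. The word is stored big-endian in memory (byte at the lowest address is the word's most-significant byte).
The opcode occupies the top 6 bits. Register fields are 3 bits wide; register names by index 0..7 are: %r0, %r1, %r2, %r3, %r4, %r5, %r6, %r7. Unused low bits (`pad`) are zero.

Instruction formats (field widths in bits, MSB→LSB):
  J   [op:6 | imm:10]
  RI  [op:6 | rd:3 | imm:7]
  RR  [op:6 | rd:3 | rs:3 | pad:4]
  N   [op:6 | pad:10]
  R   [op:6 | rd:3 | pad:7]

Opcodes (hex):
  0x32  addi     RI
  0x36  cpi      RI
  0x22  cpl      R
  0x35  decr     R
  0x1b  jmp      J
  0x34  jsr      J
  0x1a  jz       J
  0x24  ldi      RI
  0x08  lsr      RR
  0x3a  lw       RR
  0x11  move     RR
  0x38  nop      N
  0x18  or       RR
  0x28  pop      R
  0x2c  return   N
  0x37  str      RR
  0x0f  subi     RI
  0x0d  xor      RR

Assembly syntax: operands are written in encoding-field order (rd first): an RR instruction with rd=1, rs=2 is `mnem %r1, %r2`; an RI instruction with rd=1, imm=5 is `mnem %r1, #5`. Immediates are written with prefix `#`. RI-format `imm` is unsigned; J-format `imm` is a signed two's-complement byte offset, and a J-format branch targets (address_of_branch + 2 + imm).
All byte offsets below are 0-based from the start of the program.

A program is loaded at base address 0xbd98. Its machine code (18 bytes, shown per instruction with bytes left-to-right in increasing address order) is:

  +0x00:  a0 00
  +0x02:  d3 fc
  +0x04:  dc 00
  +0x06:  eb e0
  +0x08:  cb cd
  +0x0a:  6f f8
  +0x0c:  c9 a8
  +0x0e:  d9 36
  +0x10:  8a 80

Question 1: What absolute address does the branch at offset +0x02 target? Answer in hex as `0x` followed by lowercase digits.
+0x02: d3 fc ⇒ word 0xd3fc (big)
  op=0xd3fc>>10=0x34 ⇒ jsr (J)
  imm: (w>>0)&0x3ff=0x3fc (s10→-4) → #-4
  target = base 0xbd98 + off 0x02 + 2 + imm -4 = 0xbd98

0xbd98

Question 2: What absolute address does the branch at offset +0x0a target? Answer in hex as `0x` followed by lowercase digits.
[0a] 6f f8 → 0x6ff8
  top 6b → 0x1b → jmp [J]
  imm: (w>>0)&0x3ff=0x3f8 (s10→-8) → #-8
  target = base 0xbd98 + off 0x0a + 2 + imm -8 = 0xbd9c

0xbd9c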